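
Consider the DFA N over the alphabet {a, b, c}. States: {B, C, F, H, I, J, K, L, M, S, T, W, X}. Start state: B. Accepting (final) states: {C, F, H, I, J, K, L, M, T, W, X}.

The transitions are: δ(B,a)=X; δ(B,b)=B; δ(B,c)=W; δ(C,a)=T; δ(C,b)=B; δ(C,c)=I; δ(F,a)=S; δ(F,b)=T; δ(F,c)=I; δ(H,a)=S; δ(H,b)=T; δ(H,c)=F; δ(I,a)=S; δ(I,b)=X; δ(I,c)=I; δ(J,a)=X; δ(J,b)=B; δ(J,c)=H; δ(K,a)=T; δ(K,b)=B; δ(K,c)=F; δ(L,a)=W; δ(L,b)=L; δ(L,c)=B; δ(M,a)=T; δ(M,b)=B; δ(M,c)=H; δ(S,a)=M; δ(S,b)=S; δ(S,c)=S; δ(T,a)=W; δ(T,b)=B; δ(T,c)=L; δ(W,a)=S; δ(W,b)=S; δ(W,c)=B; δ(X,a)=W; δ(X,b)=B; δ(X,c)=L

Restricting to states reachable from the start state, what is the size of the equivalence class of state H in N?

3

States {C,J,K} cannot be reached from the start state, so discard them.
Initial partition by acceptance: {F,H,I,L,M,T,W,X} | {B,S}.
On input a, block {F,H,I,L,M,T,W,X} splits into {L,M,T,X} and {F,H,I,W}.
On input a, block {L,M,T,X} splits into {L,T,X} and {M}.
Split {L,T,X} by δ(·,b) → {T,X} and {L}.
On input a, block {B,S} splits into {B} and {S}.
On input b, block {F,H,I,W} splits into {F,H,I} and {W}.
The partition is now stable with 7 blocks: {T,X} | {B} | {F,H,I} | {M} | {L} | {S} | {W}.
The equivalence class containing H is {F,H,I}, of size 3.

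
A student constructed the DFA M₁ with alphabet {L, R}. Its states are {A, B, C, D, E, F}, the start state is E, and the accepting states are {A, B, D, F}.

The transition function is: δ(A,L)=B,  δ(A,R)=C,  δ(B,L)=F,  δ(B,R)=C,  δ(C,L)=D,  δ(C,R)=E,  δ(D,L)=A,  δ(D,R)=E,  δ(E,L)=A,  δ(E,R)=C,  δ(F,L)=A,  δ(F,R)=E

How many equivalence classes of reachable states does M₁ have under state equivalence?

All states are reachable from the start state.
P0 = {A,B,D,F} | {C,E}.
No further refinement is possible. Final partition (2 blocks): {A,B,D,F} | {C,E}.

2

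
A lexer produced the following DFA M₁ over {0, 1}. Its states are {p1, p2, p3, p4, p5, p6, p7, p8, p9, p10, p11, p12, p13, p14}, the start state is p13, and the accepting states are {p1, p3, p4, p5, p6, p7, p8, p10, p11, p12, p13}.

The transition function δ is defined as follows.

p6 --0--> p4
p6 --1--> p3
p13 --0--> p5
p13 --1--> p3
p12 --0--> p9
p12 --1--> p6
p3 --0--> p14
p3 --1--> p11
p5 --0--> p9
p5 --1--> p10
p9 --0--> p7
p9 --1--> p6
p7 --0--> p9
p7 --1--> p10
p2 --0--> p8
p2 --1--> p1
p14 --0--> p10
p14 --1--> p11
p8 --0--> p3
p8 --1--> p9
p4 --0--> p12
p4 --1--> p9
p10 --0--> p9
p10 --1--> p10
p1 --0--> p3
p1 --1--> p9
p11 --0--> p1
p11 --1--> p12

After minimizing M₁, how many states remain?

States {p2,p8} cannot be reached from the start state, so discard them.
Initial partition by acceptance: {p1,p3,p4,p5,p6,p7,p10,p11,p12,p13} | {p9,p14}.
Refine {p1,p3,p4,p5,p6,p7,p10,p11,p12,p13} on symbol 0: members go to different blocks, giving {p1,p4,p6,p11,p13} and {p3,p5,p7,p10,p12}.
On input 0, block {p1,p4,p6,p11,p13} splits into {p1,p4,p13} and {p6,p11}.
On input 1, block {p1,p4,p13} splits into {p1,p4} and {p13}.
Split {p3,p5,p7,p10,p12} by δ(·,1) → {p5,p7,p10} and {p3,p12}.
The partition is now stable with 6 blocks: {p1,p4} | {p9,p14} | {p5,p7,p10} | {p6,p11} | {p13} | {p3,p12}.

6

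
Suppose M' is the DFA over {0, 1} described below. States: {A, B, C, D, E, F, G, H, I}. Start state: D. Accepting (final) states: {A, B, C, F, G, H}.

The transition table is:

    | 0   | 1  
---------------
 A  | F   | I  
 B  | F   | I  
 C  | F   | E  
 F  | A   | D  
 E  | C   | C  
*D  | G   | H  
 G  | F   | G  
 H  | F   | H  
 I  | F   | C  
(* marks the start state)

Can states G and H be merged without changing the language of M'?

Yes

First remove the unreachable states {B}; 8 states remain.
Start with accepting vs non-accepting: {A,C,F,G,H} | {D,E,I}.
Split {A,C,F,G,H} by δ(·,1) → {A,C,F} and {G,H}.
On input 0, block {D,E,I} splits into {E,I} and {D}.
On input 1, block {A,C,F} splits into {A,C} and {F}.
Refine {E,I} on symbol 0: members go to different blocks, giving {E} and {I}.
On input 1, block {A,C} splits into {A} and {C}.
The partition is now stable with 7 blocks: {A} | {E} | {G,H} | {D} | {F} | {I} | {C}.
G and H lie in the same block of the stable partition, so they are equivalent — no string distinguishes them.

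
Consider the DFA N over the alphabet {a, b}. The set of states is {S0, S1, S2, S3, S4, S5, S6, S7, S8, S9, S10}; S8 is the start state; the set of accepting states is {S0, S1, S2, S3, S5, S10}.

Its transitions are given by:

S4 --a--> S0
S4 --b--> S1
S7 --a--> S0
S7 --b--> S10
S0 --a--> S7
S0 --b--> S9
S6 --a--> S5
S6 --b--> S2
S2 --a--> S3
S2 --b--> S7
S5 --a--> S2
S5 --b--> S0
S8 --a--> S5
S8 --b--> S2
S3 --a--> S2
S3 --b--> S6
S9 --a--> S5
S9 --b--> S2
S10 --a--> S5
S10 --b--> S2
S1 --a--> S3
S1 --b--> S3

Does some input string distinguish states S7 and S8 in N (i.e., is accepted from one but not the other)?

Yes

States {S1,S4} cannot be reached from the start state, so discard them.
Start with accepting vs non-accepting: {S0,S2,S3,S5,S10} | {S6,S7,S8,S9}.
On input a, block {S0,S2,S3,S5,S10} splits into {S2,S3,S5,S10} and {S0}.
On input b, block {S2,S3,S5,S10} splits into {S2,S3} and {S5} and {S10}.
Refine {S6,S7,S8,S9} on symbol a: members go to different blocks, giving {S6,S8,S9} and {S7}.
Refine {S2,S3} on symbol b: members go to different blocks, giving {S2} and {S3}.
The partition is now stable with 7 blocks: {S2} | {S6,S8,S9} | {S0} | {S5} | {S10} | {S7} | {S3}.
S7 and S8 end up in different blocks, so they are distinguishable. For instance, the string 'aa' is accepted from only S8.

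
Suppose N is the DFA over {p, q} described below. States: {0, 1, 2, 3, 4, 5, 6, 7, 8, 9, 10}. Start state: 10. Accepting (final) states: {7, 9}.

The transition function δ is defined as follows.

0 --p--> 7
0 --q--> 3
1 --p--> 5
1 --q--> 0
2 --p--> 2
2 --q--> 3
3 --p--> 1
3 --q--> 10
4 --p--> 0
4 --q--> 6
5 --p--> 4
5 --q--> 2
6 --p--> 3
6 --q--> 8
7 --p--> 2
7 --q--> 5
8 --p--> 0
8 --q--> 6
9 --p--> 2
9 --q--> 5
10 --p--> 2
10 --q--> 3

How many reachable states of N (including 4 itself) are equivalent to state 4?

2

Reachable states from the start: {0,1,2,3,4,5,6,7,8,10}. Unreachable: {9} — drop them.
Start with accepting vs non-accepting: {7} | {0,1,2,3,4,5,6,8,10}.
On input p, block {0,1,2,3,4,5,6,8,10} splits into {1,2,3,4,5,6,8,10} and {0}.
Split {1,2,3,4,5,6,8,10} by δ(·,p) → {1,2,3,5,6,10} and {4,8}.
Refine {1,2,3,5,6,10} on symbol p: members go to different blocks, giving {1,2,3,6,10} and {5}.
On input p, block {1,2,3,6,10} splits into {2,3,6,10} and {1}.
On input p, block {2,3,6,10} splits into {2,6,10} and {3}.
Refine {2,6,10} on symbol p: members go to different blocks, giving {2,10} and {6}.
No further refinement is possible. Final partition (8 blocks): {7} | {2,10} | {0} | {4,8} | {5} | {1} | {3} | {6}.
The equivalence class containing 4 is {4,8}, of size 2.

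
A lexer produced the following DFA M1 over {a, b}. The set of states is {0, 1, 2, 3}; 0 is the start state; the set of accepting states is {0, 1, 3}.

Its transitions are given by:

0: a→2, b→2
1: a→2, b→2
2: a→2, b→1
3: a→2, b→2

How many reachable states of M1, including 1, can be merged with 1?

2

Reachable states from the start: {0,1,2}. Unreachable: {3} — drop them.
Start with accepting vs non-accepting: {0,1} | {2}.
Stable partition: {0,1} | {2} — 2 equivalence classes.
State 1 belongs to the block {0,1}, which has 2 states.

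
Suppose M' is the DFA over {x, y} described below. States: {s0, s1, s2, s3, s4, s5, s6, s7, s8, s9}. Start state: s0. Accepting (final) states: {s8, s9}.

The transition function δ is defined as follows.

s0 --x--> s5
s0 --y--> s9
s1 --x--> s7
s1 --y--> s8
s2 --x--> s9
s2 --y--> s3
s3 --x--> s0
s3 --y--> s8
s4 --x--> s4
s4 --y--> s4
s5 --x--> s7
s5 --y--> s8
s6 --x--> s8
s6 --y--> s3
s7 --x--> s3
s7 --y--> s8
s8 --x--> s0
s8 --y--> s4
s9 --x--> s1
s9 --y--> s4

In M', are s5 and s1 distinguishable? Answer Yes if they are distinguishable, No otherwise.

No

First remove the unreachable states {s2,s6}; 8 states remain.
Start with accepting vs non-accepting: {s8,s9} | {s0,s1,s3,s4,s5,s7}.
Split {s0,s1,s3,s4,s5,s7} by δ(·,y) → {s0,s1,s3,s5,s7} and {s4}.
Stable partition: {s8,s9} | {s0,s1,s3,s5,s7} | {s4} — 3 equivalence classes.
s5 and s1 lie in the same block of the stable partition, so they are equivalent — no string distinguishes them.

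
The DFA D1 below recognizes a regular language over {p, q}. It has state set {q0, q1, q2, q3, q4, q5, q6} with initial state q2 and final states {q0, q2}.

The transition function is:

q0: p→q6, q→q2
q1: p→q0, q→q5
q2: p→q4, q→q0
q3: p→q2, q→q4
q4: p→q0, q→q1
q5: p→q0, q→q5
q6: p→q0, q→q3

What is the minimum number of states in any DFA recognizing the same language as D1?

2

Every state is reachable, so we keep all 7.
Start with accepting vs non-accepting: {q0,q2} | {q1,q3,q4,q5,q6}.
The partition is now stable with 2 blocks: {q0,q2} | {q1,q3,q4,q5,q6}.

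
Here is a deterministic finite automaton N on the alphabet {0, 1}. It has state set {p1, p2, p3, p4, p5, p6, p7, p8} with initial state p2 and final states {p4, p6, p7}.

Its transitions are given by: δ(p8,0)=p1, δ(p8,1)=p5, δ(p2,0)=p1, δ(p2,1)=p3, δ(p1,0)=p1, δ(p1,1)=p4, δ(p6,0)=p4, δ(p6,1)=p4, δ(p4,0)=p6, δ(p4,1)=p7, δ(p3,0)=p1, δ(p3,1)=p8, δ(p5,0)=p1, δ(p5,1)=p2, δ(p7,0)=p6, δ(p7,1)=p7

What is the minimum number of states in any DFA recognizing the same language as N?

All states are reachable from the start state.
Initial partition by acceptance: {p4,p6,p7} | {p1,p2,p3,p5,p8}.
On input 1, block {p1,p2,p3,p5,p8} splits into {p2,p3,p5,p8} and {p1}.
No further refinement is possible. Final partition (3 blocks): {p4,p6,p7} | {p2,p3,p5,p8} | {p1}.

3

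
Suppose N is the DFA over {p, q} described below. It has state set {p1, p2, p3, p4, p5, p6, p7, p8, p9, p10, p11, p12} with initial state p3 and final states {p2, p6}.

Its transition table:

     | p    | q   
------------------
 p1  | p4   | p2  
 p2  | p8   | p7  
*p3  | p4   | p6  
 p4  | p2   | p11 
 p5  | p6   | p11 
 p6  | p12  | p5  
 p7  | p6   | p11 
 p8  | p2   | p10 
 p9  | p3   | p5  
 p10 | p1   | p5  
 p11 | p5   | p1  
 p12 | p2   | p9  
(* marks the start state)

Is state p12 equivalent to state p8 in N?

Yes

All states are reachable from the start state.
Initial partition by acceptance: {p2,p6} | {p1,p3,p4,p5,p7,p8,p9,p10,p11,p12}.
Refine {p1,p3,p4,p5,p7,p8,p9,p10,p11,p12} on symbol p: members go to different blocks, giving {p1,p3,p9,p10,p11} and {p4,p5,p7,p8,p12}.
Refine {p1,p3,p9,p10,p11} on symbol p: members go to different blocks, giving {p1,p3,p11} and {p9,p10}.
Split {p1,p3,p11} by δ(·,q) → {p1,p3} and {p11}.
Split {p4,p5,p7,p8,p12} by δ(·,q) → {p4,p5,p7} and {p8,p12}.
Stable partition: {p2,p6} | {p1,p3} | {p4,p5,p7} | {p9,p10} | {p11} | {p8,p12} — 6 equivalence classes.
p12 and p8 lie in the same block of the stable partition, so they are equivalent — no string distinguishes them.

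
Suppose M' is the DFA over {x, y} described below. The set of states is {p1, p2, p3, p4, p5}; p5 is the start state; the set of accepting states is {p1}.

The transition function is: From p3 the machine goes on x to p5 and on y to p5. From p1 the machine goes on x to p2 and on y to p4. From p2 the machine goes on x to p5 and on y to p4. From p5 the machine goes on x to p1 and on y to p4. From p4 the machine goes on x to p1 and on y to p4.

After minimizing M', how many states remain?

3

States {p3} cannot be reached from the start state, so discard them.
Start with accepting vs non-accepting: {p1} | {p2,p4,p5}.
On input x, block {p2,p4,p5} splits into {p4,p5} and {p2}.
Stable partition: {p1} | {p4,p5} | {p2} — 3 equivalence classes.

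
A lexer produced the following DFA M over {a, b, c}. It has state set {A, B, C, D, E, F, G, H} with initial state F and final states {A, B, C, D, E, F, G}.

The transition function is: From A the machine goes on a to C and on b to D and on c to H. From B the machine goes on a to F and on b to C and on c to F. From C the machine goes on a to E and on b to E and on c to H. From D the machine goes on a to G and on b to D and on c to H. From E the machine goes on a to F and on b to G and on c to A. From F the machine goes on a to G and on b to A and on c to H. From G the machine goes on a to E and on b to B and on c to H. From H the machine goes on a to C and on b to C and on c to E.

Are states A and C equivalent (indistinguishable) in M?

No

Every state is reachable, so we keep all 8.
Start with accepting vs non-accepting: {A,B,C,D,E,F,G} | {H}.
Refine {A,B,C,D,E,F,G} on symbol c: members go to different blocks, giving {A,C,D,F,G} and {B,E}.
Refine {A,C,D,F,G} on symbol a: members go to different blocks, giving {A,D,F} and {C,G}.
The partition is now stable with 4 blocks: {A,D,F} | {H} | {B,E} | {C,G}.
A and C end up in different blocks, so they are distinguishable. For instance, the string 'ac' is accepted from only C.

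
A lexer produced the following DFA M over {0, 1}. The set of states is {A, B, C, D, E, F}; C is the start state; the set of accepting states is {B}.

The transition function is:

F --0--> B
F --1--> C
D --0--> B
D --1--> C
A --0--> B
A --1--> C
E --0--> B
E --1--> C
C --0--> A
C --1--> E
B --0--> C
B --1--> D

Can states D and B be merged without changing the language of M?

No

First remove the unreachable states {F}; 5 states remain.
Start with accepting vs non-accepting: {B} | {A,C,D,E}.
Split {A,C,D,E} by δ(·,0) → {A,D,E} and {C}.
No further refinement is possible. Final partition (3 blocks): {B} | {A,D,E} | {C}.
D and B end up in different blocks, so they are distinguishable. For instance, the string 'ε' is accepted from only B.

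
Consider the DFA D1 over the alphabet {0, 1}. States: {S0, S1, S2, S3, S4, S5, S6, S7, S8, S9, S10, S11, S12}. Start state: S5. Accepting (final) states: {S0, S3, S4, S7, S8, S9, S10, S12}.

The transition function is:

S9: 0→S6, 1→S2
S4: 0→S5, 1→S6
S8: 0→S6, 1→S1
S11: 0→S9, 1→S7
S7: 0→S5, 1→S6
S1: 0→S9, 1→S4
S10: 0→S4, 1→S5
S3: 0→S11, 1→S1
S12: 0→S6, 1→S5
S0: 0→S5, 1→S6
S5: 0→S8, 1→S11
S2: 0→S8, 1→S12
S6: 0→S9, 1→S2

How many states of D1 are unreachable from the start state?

3

BFS from S5 reaches {S1, S2, S4, S5, S6, S7, S8, S9, S11, S12}; the 3 state(s) S0, S3, S10 are never visited.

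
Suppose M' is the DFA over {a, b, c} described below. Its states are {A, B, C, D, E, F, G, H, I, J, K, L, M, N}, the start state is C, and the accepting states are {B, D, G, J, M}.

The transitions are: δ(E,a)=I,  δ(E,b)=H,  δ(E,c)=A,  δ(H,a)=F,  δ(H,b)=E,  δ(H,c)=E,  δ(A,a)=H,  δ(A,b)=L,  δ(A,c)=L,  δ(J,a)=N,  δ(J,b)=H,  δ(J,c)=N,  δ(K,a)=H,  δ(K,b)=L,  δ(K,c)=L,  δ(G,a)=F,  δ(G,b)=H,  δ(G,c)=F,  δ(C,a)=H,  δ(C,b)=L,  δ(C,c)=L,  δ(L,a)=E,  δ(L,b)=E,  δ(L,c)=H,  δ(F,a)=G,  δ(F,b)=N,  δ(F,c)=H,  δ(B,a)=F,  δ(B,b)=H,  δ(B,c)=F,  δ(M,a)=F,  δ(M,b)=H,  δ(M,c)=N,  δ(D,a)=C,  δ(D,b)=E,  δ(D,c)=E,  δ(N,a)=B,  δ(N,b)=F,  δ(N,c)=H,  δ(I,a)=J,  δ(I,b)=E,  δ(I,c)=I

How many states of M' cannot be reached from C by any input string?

3

Starting at C and following transitions, the reachable set is {A, B, C, E, F, G, H, I, J, L, N}. That leaves D, K, M unreachable — 3 in total.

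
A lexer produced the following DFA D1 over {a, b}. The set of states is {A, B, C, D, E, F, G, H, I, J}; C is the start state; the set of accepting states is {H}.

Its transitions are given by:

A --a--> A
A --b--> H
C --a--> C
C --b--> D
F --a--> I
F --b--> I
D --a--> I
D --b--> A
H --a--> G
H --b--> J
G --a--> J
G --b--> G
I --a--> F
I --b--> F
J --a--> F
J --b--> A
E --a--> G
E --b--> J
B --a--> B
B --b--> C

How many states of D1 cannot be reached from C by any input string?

No path from C leads to B, E; the other 8 states are all reachable.

2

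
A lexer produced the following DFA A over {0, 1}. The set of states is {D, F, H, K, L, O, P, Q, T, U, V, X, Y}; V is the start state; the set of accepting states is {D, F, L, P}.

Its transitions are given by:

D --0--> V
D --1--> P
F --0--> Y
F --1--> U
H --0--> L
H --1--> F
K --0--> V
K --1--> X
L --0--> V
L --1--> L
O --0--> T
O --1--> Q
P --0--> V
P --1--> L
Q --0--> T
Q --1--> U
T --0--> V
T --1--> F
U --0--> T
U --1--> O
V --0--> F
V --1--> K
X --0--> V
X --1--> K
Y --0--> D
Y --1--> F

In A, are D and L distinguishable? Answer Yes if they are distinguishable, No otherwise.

No

States {H} cannot be reached from the start state, so discard them.
Initial partition by acceptance: {D,F,L,P} | {K,O,Q,T,U,V,X,Y}.
Refine {D,F,L,P} on symbol 1: members go to different blocks, giving {D,L,P} and {F}.
Refine {K,O,Q,T,U,V,X,Y} on symbol 0: members go to different blocks, giving {K,O,Q,T,U,X} and {Y} and {V}.
On input 0, block {K,O,Q,T,U,X} splits into {K,T,X} and {O,Q,U}.
On input 1, block {K,T,X} splits into {K,X} and {T}.
Stable partition: {D,L,P} | {K,X} | {F} | {Y} | {V} | {O,Q,U} | {T} — 7 equivalence classes.
D and L lie in the same block of the stable partition, so they are equivalent — no string distinguishes them.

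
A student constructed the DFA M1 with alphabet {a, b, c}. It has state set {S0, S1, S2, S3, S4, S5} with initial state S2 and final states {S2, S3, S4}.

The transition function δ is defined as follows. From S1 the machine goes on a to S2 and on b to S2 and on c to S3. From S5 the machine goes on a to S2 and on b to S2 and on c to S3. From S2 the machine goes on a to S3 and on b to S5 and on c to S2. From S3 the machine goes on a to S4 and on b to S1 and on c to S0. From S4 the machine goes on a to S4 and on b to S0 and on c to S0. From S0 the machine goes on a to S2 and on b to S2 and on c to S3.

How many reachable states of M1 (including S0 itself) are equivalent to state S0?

All states are reachable from the start state.
Start with accepting vs non-accepting: {S2,S3,S4} | {S0,S1,S5}.
Refine {S2,S3,S4} on symbol c: members go to different blocks, giving {S3,S4} and {S2}.
The partition is now stable with 3 blocks: {S3,S4} | {S0,S1,S5} | {S2}.
The equivalence class containing S0 is {S0,S1,S5}, of size 3.

3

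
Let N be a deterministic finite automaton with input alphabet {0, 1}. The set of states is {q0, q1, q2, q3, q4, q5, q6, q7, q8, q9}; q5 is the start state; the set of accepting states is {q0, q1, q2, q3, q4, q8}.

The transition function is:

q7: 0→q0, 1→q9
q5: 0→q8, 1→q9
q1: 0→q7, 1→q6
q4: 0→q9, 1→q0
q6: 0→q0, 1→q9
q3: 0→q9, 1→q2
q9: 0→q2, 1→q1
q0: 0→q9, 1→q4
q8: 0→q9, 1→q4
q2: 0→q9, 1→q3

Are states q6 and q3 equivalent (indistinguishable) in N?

No

Every state is reachable, so we keep all 10.
P0 = {q0,q1,q2,q3,q4,q8} | {q5,q6,q7,q9}.
Refine {q0,q1,q2,q3,q4,q8} on symbol 1: members go to different blocks, giving {q0,q2,q3,q4,q8} and {q1}.
Split {q5,q6,q7,q9} by δ(·,1) → {q5,q6,q7} and {q9}.
No further refinement is possible. Final partition (4 blocks): {q0,q2,q3,q4,q8} | {q5,q6,q7} | {q1} | {q9}.
q6 and q3 end up in different blocks, so they are distinguishable. For instance, the string 'ε' is accepted from only q3.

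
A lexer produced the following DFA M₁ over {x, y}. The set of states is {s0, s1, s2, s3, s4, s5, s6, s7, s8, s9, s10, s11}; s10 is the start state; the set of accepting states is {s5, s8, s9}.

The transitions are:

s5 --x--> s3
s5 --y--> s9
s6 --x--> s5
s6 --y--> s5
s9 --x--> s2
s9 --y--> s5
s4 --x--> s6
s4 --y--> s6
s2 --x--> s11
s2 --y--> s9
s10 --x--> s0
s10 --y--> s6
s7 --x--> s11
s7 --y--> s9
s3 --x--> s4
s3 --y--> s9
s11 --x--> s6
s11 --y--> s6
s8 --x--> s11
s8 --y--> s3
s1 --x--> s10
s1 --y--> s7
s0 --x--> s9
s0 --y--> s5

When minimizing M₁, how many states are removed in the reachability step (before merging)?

3

BFS from s10 reaches {s0, s2, s3, s4, s5, s6, s9, s10, s11}; the 3 state(s) s1, s7, s8 are never visited.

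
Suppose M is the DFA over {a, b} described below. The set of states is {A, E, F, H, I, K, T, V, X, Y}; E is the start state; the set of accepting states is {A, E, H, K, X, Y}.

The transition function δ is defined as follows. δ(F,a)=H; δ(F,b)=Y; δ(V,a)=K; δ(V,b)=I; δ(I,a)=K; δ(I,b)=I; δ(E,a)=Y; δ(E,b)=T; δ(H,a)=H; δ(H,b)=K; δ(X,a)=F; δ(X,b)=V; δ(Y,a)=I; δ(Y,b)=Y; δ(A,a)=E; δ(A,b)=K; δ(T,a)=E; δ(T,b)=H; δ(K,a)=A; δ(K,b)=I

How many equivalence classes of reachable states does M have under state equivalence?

States {F,V,X} cannot be reached from the start state, so discard them.
Initial partition by acceptance: {A,E,H,K,Y} | {I,T}.
Refine {A,E,H,K,Y} on symbol a: members go to different blocks, giving {A,E,H,K} and {Y}.
Split {A,E,H,K} by δ(·,a) → {A,H,K} and {E}.
Refine {A,H,K} on symbol a: members go to different blocks, giving {H,K} and {A}.
On input a, block {H,K} splits into {K} and {H}.
Refine {I,T} on symbol a: members go to different blocks, giving {T} and {I}.
No further refinement is possible. Final partition (7 blocks): {K} | {T} | {Y} | {E} | {A} | {H} | {I}.

7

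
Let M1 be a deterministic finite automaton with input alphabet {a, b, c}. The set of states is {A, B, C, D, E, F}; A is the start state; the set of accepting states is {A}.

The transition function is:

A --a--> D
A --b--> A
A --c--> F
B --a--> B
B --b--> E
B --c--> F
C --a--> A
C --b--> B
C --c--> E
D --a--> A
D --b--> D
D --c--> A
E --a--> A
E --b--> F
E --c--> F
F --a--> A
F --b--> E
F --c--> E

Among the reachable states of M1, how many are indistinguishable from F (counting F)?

States {B,C} cannot be reached from the start state, so discard them.
Initial partition by acceptance: {A} | {D,E,F}.
On input c, block {D,E,F} splits into {E,F} and {D}.
The partition is now stable with 3 blocks: {A} | {E,F} | {D}.
State F belongs to the block {E,F}, which has 2 states.

2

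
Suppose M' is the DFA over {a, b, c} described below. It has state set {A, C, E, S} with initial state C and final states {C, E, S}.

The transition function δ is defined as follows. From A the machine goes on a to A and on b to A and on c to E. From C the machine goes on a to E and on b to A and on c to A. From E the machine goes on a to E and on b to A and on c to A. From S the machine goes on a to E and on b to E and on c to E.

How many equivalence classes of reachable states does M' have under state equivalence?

2

Reachable states from the start: {A,C,E}. Unreachable: {S} — drop them.
Initial partition by acceptance: {C,E} | {A}.
No further refinement is possible. Final partition (2 blocks): {C,E} | {A}.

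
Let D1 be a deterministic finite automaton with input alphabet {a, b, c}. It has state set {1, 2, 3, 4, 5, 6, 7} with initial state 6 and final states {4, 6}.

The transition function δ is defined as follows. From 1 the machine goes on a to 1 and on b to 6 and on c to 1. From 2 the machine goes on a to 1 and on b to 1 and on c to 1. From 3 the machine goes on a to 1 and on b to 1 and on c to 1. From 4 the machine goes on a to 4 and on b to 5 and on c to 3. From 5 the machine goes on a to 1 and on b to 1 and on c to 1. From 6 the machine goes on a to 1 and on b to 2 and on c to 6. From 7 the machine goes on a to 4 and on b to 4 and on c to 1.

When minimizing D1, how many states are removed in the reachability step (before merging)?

4

Starting at 6 and following transitions, the reachable set is {1, 2, 6}. That leaves 3, 4, 5, 7 unreachable — 4 in total.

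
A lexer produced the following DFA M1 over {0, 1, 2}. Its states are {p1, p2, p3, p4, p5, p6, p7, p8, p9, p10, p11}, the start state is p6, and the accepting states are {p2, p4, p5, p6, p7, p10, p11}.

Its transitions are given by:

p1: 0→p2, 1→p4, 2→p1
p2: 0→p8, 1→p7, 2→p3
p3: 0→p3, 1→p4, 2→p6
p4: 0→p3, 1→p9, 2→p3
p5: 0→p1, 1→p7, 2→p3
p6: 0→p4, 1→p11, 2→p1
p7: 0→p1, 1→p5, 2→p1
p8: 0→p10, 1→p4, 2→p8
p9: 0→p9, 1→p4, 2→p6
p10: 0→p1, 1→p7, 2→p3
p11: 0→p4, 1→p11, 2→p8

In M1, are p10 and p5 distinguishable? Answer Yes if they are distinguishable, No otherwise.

P0 = {p2,p4,p5,p6,p7,p10,p11} | {p1,p3,p8,p9}.
On input 0, block {p2,p4,p5,p6,p7,p10,p11} splits into {p2,p4,p5,p7,p10} and {p6,p11}.
Refine {p2,p4,p5,p7,p10} on symbol 1: members go to different blocks, giving {p2,p5,p7,p10} and {p4}.
Refine {p1,p3,p8,p9} on symbol 0: members go to different blocks, giving {p1,p8} and {p3,p9}.
Split {p2,p5,p7,p10} by δ(·,2) → {p2,p5,p10} and {p7}.
Stable partition: {p2,p5,p10} | {p1,p8} | {p6,p11} | {p4} | {p3,p9} | {p7} — 6 equivalence classes.
p10 and p5 lie in the same block of the stable partition, so they are equivalent — no string distinguishes them.

No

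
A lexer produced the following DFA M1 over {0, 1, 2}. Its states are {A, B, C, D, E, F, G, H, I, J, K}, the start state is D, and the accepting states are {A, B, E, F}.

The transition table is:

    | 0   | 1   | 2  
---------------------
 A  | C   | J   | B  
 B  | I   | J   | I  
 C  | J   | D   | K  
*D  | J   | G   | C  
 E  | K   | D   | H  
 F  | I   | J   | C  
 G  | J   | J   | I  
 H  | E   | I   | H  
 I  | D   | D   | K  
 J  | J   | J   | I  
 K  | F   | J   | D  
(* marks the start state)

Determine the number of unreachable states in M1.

Starting at D and following transitions, the reachable set is {C, D, F, G, I, J, K}. That leaves A, B, E, H unreachable — 4 in total.

4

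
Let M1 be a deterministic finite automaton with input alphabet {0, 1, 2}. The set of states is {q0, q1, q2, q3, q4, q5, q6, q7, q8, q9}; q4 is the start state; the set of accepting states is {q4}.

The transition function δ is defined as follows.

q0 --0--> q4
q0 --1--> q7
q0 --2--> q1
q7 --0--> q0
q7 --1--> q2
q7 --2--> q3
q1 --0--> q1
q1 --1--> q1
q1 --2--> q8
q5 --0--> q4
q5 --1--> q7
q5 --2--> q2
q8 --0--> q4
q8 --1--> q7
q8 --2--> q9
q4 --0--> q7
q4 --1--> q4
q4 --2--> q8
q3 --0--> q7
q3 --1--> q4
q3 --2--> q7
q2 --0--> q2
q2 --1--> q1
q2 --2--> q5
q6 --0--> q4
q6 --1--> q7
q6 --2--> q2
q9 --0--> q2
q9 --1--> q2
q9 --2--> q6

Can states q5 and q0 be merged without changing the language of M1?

All states are reachable from the start state.
Initial partition by acceptance: {q4} | {q0,q1,q2,q3,q5,q6,q7,q8,q9}.
On input 0, block {q0,q1,q2,q3,q5,q6,q7,q8,q9} splits into {q1,q2,q3,q7,q9} and {q0,q5,q6,q8}.
Refine {q1,q2,q3,q7,q9} on symbol 0: members go to different blocks, giving {q1,q2,q3,q9} and {q7}.
Split {q1,q2,q3,q9} by δ(·,0) → {q1,q2,q9} and {q3}.
The partition is now stable with 5 blocks: {q4} | {q1,q2,q9} | {q0,q5,q6,q8} | {q7} | {q3}.
q5 and q0 lie in the same block of the stable partition, so they are equivalent — no string distinguishes them.

Yes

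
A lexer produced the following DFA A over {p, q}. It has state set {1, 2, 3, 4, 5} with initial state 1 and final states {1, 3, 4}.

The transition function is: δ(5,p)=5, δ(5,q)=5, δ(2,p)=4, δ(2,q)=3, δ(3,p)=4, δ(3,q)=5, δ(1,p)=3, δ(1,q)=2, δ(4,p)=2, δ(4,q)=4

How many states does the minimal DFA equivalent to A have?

All states are reachable from the start state.
Start with accepting vs non-accepting: {1,3,4} | {2,5}.
On input p, block {1,3,4} splits into {1,3} and {4}.
On input p, block {1,3} splits into {1} and {3}.
Split {2,5} by δ(·,p) → {2} and {5}.
No further refinement is possible. Final partition (5 blocks): {1} | {2} | {4} | {3} | {5}.

5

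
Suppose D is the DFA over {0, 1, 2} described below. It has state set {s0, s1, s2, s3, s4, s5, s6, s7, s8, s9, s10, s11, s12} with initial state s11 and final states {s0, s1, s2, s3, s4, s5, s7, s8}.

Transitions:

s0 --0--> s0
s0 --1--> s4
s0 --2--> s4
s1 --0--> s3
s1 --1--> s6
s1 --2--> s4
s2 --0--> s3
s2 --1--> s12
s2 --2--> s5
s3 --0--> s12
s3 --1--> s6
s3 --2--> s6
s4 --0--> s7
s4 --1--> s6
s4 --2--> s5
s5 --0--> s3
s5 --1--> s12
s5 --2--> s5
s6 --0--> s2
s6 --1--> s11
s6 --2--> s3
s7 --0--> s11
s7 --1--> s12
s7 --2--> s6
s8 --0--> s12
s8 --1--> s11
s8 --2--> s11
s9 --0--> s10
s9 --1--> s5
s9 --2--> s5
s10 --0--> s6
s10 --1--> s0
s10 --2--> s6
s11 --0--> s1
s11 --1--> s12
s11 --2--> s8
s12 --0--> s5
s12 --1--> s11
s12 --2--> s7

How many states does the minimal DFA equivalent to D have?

First remove the unreachable states {s0,s9,s10}; 10 states remain.
Initial partition by acceptance: {s1,s2,s3,s4,s5,s7,s8} | {s6,s11,s12}.
On input 0, block {s1,s2,s3,s4,s5,s7,s8} splits into {s1,s2,s4,s5} and {s3,s7,s8}.
Stable partition: {s1,s2,s4,s5} | {s6,s11,s12} | {s3,s7,s8} — 3 equivalence classes.

3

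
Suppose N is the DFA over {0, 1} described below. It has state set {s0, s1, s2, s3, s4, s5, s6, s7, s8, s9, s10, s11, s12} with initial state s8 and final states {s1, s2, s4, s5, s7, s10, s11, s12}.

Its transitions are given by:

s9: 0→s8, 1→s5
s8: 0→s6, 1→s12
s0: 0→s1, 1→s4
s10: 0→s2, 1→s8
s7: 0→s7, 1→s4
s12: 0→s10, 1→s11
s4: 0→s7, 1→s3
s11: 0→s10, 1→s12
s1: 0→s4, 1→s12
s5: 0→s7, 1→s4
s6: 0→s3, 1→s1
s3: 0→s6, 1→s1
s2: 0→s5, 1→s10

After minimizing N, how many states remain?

States {s0,s9} cannot be reached from the start state, so discard them.
Start with accepting vs non-accepting: {s1,s2,s4,s5,s7,s10,s11,s12} | {s3,s6,s8}.
Refine {s1,s2,s4,s5,s7,s10,s11,s12} on symbol 1: members go to different blocks, giving {s1,s2,s5,s7,s11,s12} and {s4,s10}.
On input 0, block {s1,s2,s5,s7,s11,s12} splits into {s1,s11,s12} and {s2,s5,s7}.
No further refinement is possible. Final partition (4 blocks): {s1,s11,s12} | {s3,s6,s8} | {s4,s10} | {s2,s5,s7}.

4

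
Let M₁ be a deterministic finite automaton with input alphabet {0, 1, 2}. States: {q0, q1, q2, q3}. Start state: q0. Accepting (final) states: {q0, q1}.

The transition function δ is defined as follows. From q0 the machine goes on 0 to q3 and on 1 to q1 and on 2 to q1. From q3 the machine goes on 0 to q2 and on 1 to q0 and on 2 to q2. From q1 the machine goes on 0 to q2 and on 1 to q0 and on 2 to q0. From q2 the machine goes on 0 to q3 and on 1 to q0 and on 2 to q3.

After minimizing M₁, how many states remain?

P0 = {q0,q1} | {q2,q3}.
Stable partition: {q0,q1} | {q2,q3} — 2 equivalence classes.

2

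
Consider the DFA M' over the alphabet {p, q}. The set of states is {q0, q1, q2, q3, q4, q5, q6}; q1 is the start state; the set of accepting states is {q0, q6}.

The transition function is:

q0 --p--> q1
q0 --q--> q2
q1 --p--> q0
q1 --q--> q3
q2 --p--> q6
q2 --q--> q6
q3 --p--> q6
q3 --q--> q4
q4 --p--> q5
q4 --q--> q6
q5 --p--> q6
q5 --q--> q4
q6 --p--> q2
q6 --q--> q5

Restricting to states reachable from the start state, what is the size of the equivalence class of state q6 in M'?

1

Start with accepting vs non-accepting: {q0,q6} | {q1,q2,q3,q4,q5}.
Refine {q1,q2,q3,q4,q5} on symbol p: members go to different blocks, giving {q1,q2,q3,q5} and {q4}.
Split {q1,q2,q3,q5} by δ(·,q) → {q3,q5} and {q1} and {q2}.
Split {q0,q6} by δ(·,p) → {q0} and {q6}.
No further refinement is possible. Final partition (6 blocks): {q0} | {q3,q5} | {q4} | {q1} | {q2} | {q6}.
The equivalence class containing q6 is {q6}, of size 1.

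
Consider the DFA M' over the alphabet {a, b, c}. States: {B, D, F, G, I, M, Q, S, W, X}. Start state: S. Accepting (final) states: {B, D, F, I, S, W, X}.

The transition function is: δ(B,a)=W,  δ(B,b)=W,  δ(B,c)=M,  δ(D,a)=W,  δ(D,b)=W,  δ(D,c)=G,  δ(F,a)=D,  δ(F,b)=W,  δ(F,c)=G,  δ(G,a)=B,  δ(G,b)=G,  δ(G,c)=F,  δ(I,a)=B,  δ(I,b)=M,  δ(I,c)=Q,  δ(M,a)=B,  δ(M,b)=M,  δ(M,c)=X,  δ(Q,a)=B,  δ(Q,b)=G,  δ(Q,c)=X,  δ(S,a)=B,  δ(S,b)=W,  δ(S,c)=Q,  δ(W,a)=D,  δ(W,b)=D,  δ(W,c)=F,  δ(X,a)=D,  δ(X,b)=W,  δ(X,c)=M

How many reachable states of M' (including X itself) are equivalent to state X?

3

Reachable states from the start: {B,D,F,G,M,Q,S,W,X}. Unreachable: {I} — drop them.
Initial partition by acceptance: {B,D,F,S,W,X} | {G,M,Q}.
Refine {B,D,F,S,W,X} on symbol c: members go to different blocks, giving {B,D,F,S,X} and {W}.
Refine {B,D,F,S,X} on symbol a: members go to different blocks, giving {F,S,X} and {B,D}.
The partition is now stable with 4 blocks: {F,S,X} | {G,M,Q} | {W} | {B,D}.
The equivalence class containing X is {F,S,X}, of size 3.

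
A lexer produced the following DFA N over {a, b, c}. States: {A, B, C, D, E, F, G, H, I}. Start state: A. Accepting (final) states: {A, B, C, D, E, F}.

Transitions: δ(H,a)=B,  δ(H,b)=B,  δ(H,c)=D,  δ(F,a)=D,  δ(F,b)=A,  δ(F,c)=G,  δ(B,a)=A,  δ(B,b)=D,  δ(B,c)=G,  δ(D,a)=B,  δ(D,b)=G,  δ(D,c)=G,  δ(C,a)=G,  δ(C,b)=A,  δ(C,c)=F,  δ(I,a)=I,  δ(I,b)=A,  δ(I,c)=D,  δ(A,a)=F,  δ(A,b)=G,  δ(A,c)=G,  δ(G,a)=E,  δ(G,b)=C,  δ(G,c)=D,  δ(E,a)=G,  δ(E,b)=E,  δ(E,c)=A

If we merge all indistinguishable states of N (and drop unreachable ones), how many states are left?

5

Reachable states from the start: {A,B,C,D,E,F,G}. Unreachable: {H,I} — drop them.
Initial partition by acceptance: {A,B,C,D,E,F} | {G}.
On input a, block {A,B,C,D,E,F} splits into {A,B,D,F} and {C,E}.
On input b, block {A,B,D,F} splits into {A,D} and {B,F}.
Refine {C,E} on symbol b: members go to different blocks, giving {C} and {E}.
No further refinement is possible. Final partition (5 blocks): {A,D} | {G} | {C} | {B,F} | {E}.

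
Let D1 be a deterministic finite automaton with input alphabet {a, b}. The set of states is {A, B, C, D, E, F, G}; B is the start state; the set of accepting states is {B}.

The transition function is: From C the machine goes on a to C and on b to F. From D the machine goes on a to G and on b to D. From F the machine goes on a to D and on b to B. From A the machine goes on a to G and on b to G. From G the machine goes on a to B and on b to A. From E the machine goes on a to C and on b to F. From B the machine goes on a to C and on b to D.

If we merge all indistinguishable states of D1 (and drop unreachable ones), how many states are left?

6

States {E} cannot be reached from the start state, so discard them.
Initial partition by acceptance: {B} | {A,C,D,F,G}.
On input a, block {A,C,D,F,G} splits into {A,C,D,F} and {G}.
On input a, block {A,C,D,F} splits into {A,D} and {C,F}.
Split {A,D} by δ(·,b) → {A} and {D}.
Split {C,F} by δ(·,a) → {C} and {F}.
No further refinement is possible. Final partition (6 blocks): {B} | {A} | {G} | {C} | {D} | {F}.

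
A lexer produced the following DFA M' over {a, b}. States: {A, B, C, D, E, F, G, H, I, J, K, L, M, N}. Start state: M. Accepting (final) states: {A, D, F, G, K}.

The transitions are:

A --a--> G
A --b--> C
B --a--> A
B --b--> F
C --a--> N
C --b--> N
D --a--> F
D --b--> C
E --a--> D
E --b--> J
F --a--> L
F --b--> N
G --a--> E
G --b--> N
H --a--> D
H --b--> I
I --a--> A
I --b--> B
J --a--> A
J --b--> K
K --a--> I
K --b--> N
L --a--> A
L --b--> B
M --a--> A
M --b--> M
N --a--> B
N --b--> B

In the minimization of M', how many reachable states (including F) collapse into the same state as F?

First remove the unreachable states {H}; 13 states remain.
Start with accepting vs non-accepting: {A,D,F,G,K} | {B,C,E,I,J,L,M,N}.
Split {A,D,F,G,K} by δ(·,a) → {F,G,K} and {A,D}.
Refine {B,C,E,I,J,L,M,N} on symbol a: members go to different blocks, giving {B,E,I,J,L,M} and {C,N}.
Split {B,E,I,J,L,M} by δ(·,b) → {E,I,L,M} and {B,J}.
Refine {E,I,L,M} on symbol b: members go to different blocks, giving {E,I,L} and {M}.
On input a, block {C,N} splits into {C} and {N}.
No further refinement is possible. Final partition (7 blocks): {F,G,K} | {E,I,L} | {A,D} | {C} | {B,J} | {M} | {N}.
The equivalence class containing F is {F,G,K}, of size 3.

3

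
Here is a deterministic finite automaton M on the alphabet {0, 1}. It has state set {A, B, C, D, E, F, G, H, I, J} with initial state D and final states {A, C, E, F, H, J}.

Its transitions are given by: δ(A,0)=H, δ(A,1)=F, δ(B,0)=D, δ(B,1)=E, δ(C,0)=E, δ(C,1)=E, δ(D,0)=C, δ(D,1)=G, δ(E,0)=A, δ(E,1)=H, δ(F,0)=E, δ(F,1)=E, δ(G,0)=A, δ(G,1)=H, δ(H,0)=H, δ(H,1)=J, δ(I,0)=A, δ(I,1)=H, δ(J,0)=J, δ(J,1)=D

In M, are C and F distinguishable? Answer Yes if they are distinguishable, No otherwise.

First remove the unreachable states {B,I}; 8 states remain.
Initial partition by acceptance: {A,C,E,F,H,J} | {D,G}.
Split {A,C,E,F,H,J} by δ(·,1) → {A,C,E,F,H} and {J}.
Split {A,C,E,F,H} by δ(·,1) → {A,C,E,F} and {H}.
Refine {A,C,E,F} on symbol 0: members go to different blocks, giving {C,E,F} and {A}.
Refine {C,E,F} on symbol 0: members go to different blocks, giving {C,F} and {E}.
On input 0, block {D,G} splits into {D} and {G}.
No further refinement is possible. Final partition (7 blocks): {C,F} | {D} | {J} | {H} | {A} | {E} | {G}.
C and F lie in the same block of the stable partition, so they are equivalent — no string distinguishes them.

No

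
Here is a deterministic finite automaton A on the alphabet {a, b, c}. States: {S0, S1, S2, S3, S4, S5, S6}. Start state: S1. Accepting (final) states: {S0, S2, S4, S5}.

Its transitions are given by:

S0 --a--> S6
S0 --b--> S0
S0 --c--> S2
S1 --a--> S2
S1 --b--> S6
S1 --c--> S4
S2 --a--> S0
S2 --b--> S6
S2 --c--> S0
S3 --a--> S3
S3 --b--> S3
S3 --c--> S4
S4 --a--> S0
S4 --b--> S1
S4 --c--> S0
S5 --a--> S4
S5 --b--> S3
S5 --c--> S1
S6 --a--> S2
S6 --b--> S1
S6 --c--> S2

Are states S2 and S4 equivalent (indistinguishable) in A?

Yes

First remove the unreachable states {S3,S5}; 5 states remain.
P0 = {S0,S2,S4} | {S1,S6}.
Refine {S0,S2,S4} on symbol a: members go to different blocks, giving {S2,S4} and {S0}.
The partition is now stable with 3 blocks: {S2,S4} | {S1,S6} | {S0}.
S2 and S4 lie in the same block of the stable partition, so they are equivalent — no string distinguishes them.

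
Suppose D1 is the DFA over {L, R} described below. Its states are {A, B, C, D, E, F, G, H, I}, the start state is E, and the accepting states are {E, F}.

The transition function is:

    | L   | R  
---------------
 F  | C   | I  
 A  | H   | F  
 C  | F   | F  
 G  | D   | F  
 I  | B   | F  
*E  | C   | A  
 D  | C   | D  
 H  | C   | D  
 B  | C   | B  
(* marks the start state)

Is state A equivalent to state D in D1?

States {G} cannot be reached from the start state, so discard them.
Start with accepting vs non-accepting: {E,F} | {A,B,C,D,H,I}.
On input L, block {A,B,C,D,H,I} splits into {A,B,D,H,I} and {C}.
Split {A,B,D,H,I} by δ(·,L) → {B,D,H} and {A,I}.
The partition is now stable with 4 blocks: {E,F} | {B,D,H} | {C} | {A,I}.
A and D end up in different blocks, so they are distinguishable. For instance, the string 'R' is accepted from only A.

No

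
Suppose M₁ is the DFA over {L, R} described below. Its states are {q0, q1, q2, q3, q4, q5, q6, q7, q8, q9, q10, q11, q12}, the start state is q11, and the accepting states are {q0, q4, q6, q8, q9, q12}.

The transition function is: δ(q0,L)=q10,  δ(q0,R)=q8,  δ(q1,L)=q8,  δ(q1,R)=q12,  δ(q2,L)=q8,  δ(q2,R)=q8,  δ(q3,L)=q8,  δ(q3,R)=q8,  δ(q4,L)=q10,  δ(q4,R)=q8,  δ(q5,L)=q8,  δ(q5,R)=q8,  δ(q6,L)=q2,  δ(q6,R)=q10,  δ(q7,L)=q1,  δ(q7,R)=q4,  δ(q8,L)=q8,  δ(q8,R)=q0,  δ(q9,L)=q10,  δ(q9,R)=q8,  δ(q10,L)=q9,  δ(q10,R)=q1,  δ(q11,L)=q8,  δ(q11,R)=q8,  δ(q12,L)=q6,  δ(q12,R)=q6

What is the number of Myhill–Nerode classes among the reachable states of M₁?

7

First remove the unreachable states {q3,q4,q5,q7}; 9 states remain.
Start with accepting vs non-accepting: {q0,q6,q8,q9,q12} | {q1,q2,q10,q11}.
Split {q0,q6,q8,q9,q12} by δ(·,L) → {q0,q6,q9} and {q8,q12}.
Refine {q0,q6,q9} on symbol R: members go to different blocks, giving {q0,q9} and {q6}.
On input L, block {q1,q2,q10,q11} splits into {q1,q2,q11} and {q10}.
On input L, block {q8,q12} splits into {q8} and {q12}.
Split {q1,q2,q11} by δ(·,R) → {q2,q11} and {q1}.
Stable partition: {q0,q9} | {q2,q11} | {q8} | {q6} | {q10} | {q12} | {q1} — 7 equivalence classes.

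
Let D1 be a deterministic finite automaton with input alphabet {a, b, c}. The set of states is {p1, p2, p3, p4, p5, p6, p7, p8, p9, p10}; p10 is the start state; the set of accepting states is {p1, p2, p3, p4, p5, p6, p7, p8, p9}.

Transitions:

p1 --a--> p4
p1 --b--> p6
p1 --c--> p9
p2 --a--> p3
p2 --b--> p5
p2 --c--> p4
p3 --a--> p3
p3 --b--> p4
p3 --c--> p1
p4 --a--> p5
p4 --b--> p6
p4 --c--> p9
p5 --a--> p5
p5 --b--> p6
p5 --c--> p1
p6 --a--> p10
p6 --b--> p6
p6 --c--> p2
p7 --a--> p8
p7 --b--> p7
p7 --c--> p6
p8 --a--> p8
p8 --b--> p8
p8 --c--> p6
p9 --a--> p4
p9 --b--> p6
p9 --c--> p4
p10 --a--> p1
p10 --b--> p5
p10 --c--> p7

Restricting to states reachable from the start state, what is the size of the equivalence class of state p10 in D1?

Initial partition by acceptance: {p1,p2,p3,p4,p5,p6,p7,p8,p9} | {p10}.
Refine {p1,p2,p3,p4,p5,p6,p7,p8,p9} on symbol a: members go to different blocks, giving {p1,p2,p3,p4,p5,p7,p8,p9} and {p6}.
Split {p1,p2,p3,p4,p5,p7,p8,p9} by δ(·,b) → {p1,p4,p5,p9} and {p2,p3,p7,p8}.
Split {p2,p3,p7,p8} by δ(·,b) → {p2,p3} and {p7,p8}.
No further refinement is possible. Final partition (5 blocks): {p1,p4,p5,p9} | {p10} | {p6} | {p2,p3} | {p7,p8}.
State p10 belongs to the block {p10}, which has 1 states.

1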